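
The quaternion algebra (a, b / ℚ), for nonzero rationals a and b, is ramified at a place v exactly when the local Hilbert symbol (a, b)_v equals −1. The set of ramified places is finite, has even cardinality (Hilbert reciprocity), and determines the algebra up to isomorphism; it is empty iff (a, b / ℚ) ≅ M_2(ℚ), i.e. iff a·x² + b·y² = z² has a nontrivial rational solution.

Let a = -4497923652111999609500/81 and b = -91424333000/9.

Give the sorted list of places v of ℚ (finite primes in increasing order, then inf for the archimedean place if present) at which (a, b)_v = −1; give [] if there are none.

[7, 19, 23, inf]

(a, b) ≡ (-95, -20930) mod (ℚ^×)²; places V = {2, 3, 5, 7, 11, 13, 19, 23, ∞}.
(a,b)_5: α=3, u≡4; β=3, v≡4 (mod 5); (4|5)=+1, (4|5)=+1; sign (−1)^0·+1^3·+1^3 = +1.
(a,b)_13: α=4, u≡10; β=1, v≡2 (mod 13); (10|13)=+1, (2|13)=-1; sign (−1)^0·+1^1·-1^4 = +1.
(a,b)_11: α=6, u≡5; β=2, v≡3 (mod 11); (5|11)=+1, (3|11)=+1; sign (−1)^0·+1^2·+1^6 = +1.
(a,b)_7: α=2, u≡3; β=1, v≡6 (mod 7); (3|7)=-1, (6|7)=-1; sign (−1)^0·-1^1·-1^2 = -1.
(a,b)_3: α=-4, u≡1; β=-2, v≡1 (mod 3); (1|3)=+1, (1|3)=+1; sign (−1)^0·+1^-2·+1^-4 = +1.
(a,b)_19: α=3, u≡14; β=2, v≡10 (mod 19); (14|19)=-1, (10|19)=-1; sign (−1)^0·-1^2·-1^3 = -1.
(a,b)_∞: sgn(-95)=−, sgn(-20930)=−, so -1.
(a,b)_2: α=2, β=3; u≡1, v≡7 (mod 8); ε(u)ε(v)=0·1, αω(v)=2·0, βω(u)=3·0; sum ≡ 0  ⇒  +1.
(a,b)_23: α=2, u≡19; β=1, v≡10 (mod 23); (19|23)=-1, (10|23)=-1; sign (−1)^0·-1^1·-1^2 = -1.
|Ram(-95, -20930)| = 4, even; anisotropic at {7, 19, 23, ∞}.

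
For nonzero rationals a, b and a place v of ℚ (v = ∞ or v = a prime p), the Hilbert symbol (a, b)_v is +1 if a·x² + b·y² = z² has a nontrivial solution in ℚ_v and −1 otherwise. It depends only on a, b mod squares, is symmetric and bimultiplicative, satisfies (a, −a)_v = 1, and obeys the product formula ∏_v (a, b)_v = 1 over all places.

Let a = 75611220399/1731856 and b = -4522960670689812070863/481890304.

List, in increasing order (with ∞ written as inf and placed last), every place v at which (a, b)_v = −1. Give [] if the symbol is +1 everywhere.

[11, 17]

Mod squares: a ≡ 2431, b ≡ -143. Check v ∈ {∞, 2, 3, 7, 11, 13, 17, 47}.
v=11: a=11^3·(≡9), b=11^3·(≡5) mod 11; (9|11)=+1, (5|11)=+1; (−1)^{3·3·5}·(+1)^3·(+1)^3 = -1.
v=3: a=3^2·(≡1), b=3^8·(≡1) mod 3; (1|3)=+1, (1|3)=+1; (−1)^{2·8·1}·(+1)^8·(+1)^2 = +1.
v=7: a=7^-2·(≡1), b=7^-6·(≡4) mod 7; (1|7)=+1, (4|7)=+1; (−1)^{-2·-6·3}·(+1)^-6·(+1)^-2 = +1.
v=13: a=13^5·(≡7), b=13^11·(≡5) mod 13; (7|13)=-1, (5|13)=-1; (−1)^{5·11·6}·(-1)^11·(-1)^5 = +1.
v=∞: 2431 > 0 and -143 < 0  ⇒  (a,b)_∞ = +1.
v=47: a=47^-2·(≡37), b=47^0·(≡45) mod 47; (37|47)=+1, (45|47)=-1; (−1)^{-2·0·23}·(+1)^0·(-1)^-2 = +1.
v=2: v_2(a)=-4, v_2(b)=-12; units ≡ 7, 1 (mod 8); ε·ε+αω+βω = 1·0+-4·0+-12·0 ≡ 0  ⇒  (a,b)_2 = +1.
v=17: a=17^1·(≡5), b=17^2·(≡11) mod 17; (5|17)=-1, (11|17)=-1; (−1)^{1·2·8}·(-1)^2·(-1)^1 = -1.
Ram(2431, -143) = {11, 17}; no ℚ_11-point on the conic.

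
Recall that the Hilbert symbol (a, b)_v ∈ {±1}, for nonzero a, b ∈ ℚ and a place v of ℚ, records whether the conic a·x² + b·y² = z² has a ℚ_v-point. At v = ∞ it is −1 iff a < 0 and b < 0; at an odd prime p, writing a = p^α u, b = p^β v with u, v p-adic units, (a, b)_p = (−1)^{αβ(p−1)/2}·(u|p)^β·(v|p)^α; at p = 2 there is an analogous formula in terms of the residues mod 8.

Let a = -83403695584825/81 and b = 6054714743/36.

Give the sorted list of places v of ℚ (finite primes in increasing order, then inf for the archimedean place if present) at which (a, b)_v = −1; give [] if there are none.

Mod squares: a ≡ -224257, b ≡ 407. Check v ∈ {∞, 2, 3, 5, 7, 11, 19, 29, 37}.
v=11: a=11^1·(≡7), b=11^1·(≡3) mod 11; (7|11)=-1, (3|11)=+1; (−1)^{1·1·5}·(-1)^1·(+1)^1 = +1.
v=7: a=7^2·(≡1), b=7^2·(≡4) mod 7; (1|7)=+1, (4|7)=+1; (−1)^{2·2·3}·(+1)^2·(+1)^2 = +1.
v=3: a=3^-4·(≡2), b=3^-2·(≡2) mod 3; (2|3)=-1, (2|3)=-1; (−1)^{-4·-2·1}·(-1)^-2·(-1)^-4 = +1.
v=29: a=29^3·(≡3), b=29^2·(≡4) mod 29; (3|29)=-1, (4|29)=+1; (−1)^{3·2·14}·(-1)^2·(+1)^3 = +1.
v=∞: -224257 < 0 and 407 > 0  ⇒  (a,b)_∞ = +1.
v=5: a=5^2·(≡2), b=5^0·(≡3) mod 5; (2|5)=-1, (3|5)=-1; (−1)^{2·0·2}·(-1)^0·(-1)^2 = +1.
v=2: v_2(a)=0, v_2(b)=-2; units ≡ 7, 7 (mod 8); ε·ε+αω+βω = 1·1+0·0+-2·0 ≡ 1  ⇒  (a,b)_2 = -1.
v=37: a=37^1·(≡27), b=37^1·(≡34) mod 37; (27|37)=+1, (34|37)=+1; (−1)^{1·1·18}·(+1)^1·(+1)^1 = +1.
v=19: a=19^3·(≡2), b=19^2·(≡8) mod 19; (2|19)=-1, (8|19)=-1; (−1)^{3·2·9}·(-1)^2·(-1)^3 = -1.
Ram(-224257, 407) = {2, 19}; no ℚ_2-point on the conic.

[2, 19]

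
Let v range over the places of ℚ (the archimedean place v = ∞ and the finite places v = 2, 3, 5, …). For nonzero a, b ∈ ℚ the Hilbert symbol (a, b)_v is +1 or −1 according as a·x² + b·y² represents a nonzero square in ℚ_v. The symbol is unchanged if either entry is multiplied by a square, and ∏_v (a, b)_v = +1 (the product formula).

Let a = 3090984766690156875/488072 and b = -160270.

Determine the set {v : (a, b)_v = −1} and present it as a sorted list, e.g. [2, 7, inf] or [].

[2, 5, 31, 47]

Mod squares: a ≡ 22, b ≡ -160270. Check v ∈ {∞, 2, 3, 5, 7, 11, 13, 19, 31, 47}.
v=13: a=13^-2·(≡3), b=13^0·(≡7) mod 13; (3|13)=+1, (7|13)=-1; (−1)^{-2·0·6}·(+1)^0·(-1)^-2 = +1.
v=∞: 22 > 0 and -160270 < 0  ⇒  (a,b)_∞ = +1.
v=19: a=19^-2·(≡2), b=19^0·(≡14) mod 19; (2|19)=-1, (14|19)=-1; (−1)^{-2·0·9}·(-1)^0·(-1)^-2 = +1.
v=7: a=7^4·(≡4), b=7^0·(≡2) mod 7; (4|7)=+1, (2|7)=+1; (−1)^{4·0·3}·(+1)^0·(+1)^4 = +1.
v=5: a=5^4·(≡3), b=5^1·(≡1) mod 5; (3|5)=-1, (1|5)=+1; (−1)^{4·1·2}·(-1)^1·(+1)^4 = -1.
v=31: a=31^2·(≡23), b=31^1·(≡7) mod 31; (23|31)=-1, (7|31)=+1; (−1)^{2·1·15}·(-1)^1·(+1)^2 = -1.
v=47: a=47^2·(≡15), b=47^1·(≡21) mod 47; (15|47)=-1, (21|47)=+1; (−1)^{2·1·23}·(-1)^1·(+1)^2 = -1.
v=3: a=3^6·(≡1), b=3^0·(≡2) mod 3; (1|3)=+1, (2|3)=-1; (−1)^{6·0·1}·(+1)^0·(-1)^6 = +1.
v=11: a=11^3·(≡6), b=11^1·(≡5) mod 11; (6|11)=-1, (5|11)=+1; (−1)^{3·1·5}·(-1)^1·(+1)^3 = +1.
v=2: v_2(a)=-3, v_2(b)=1; units ≡ 3, 1 (mod 8); ε·ε+αω+βω = 1·0+-3·0+1·1 ≡ 1  ⇒  (a,b)_2 = -1.
|Ram(22, -160270)| = 4, even; anisotropic at {2, 5, 31, 47}.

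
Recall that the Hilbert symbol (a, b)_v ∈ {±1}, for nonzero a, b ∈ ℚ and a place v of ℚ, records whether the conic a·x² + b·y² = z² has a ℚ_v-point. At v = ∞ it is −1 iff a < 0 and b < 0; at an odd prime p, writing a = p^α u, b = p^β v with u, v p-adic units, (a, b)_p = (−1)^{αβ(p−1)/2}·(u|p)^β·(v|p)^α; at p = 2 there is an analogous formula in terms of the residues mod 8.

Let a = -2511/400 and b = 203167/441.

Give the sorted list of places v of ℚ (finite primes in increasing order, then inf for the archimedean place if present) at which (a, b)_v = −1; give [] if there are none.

[31, 37]

Mod squares: a ≡ -31, b ≡ 703. Check v ∈ {∞, 2, 3, 5, 7, 17, 19, 31, 37}.
v=2: v_2(a)=-4, v_2(b)=0; units ≡ 1, 7 (mod 8); ε·ε+αω+βω = 0·1+-4·0+0·0 ≡ 0  ⇒  (a,b)_2 = +1.
v=37: a=37^0·(≡31), b=37^1·(≡32) mod 37; (31|37)=-1, (32|37)=-1; (−1)^{0·1·18}·(-1)^1·(-1)^0 = -1.
v=19: a=19^0·(≡16), b=19^1·(≡18) mod 19; (16|19)=+1, (18|19)=-1; (−1)^{0·1·9}·(+1)^1·(-1)^0 = +1.
v=∞: -31 < 0 and 703 > 0  ⇒  (a,b)_∞ = +1.
v=3: a=3^4·(≡2), b=3^-2·(≡1) mod 3; (2|3)=-1, (1|3)=+1; (−1)^{4·-2·1}·(-1)^-2·(+1)^4 = +1.
v=17: a=17^0·(≡10), b=17^2·(≡11) mod 17; (10|17)=-1, (11|17)=-1; (−1)^{0·2·8}·(-1)^2·(-1)^0 = +1.
v=31: a=31^1·(≡27), b=31^0·(≡30) mod 31; (27|31)=-1, (30|31)=-1; (−1)^{1·0·15}·(-1)^0·(-1)^1 = -1.
v=5: a=5^-2·(≡4), b=5^0·(≡2) mod 5; (4|5)=+1, (2|5)=-1; (−1)^{-2·0·2}·(+1)^0·(-1)^-2 = +1.
v=7: a=7^0·(≡2), b=7^-2·(≡3) mod 7; (2|7)=+1, (3|7)=-1; (−1)^{0·-2·3}·(+1)^-2·(-1)^0 = +1.
Ram(-31, 703) = {31, 37}; no ℚ_31-point on the conic.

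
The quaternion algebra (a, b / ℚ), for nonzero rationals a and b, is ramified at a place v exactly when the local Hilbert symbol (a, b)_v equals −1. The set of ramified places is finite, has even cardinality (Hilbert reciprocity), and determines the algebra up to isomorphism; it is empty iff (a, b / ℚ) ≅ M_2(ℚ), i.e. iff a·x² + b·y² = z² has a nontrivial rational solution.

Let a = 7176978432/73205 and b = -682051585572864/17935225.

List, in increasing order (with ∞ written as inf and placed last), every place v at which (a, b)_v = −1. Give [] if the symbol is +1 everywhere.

[]

(a, b) ≡ (10, -26) mod (ℚ^×)²; places V = {2, 3, 5, 7, 11, 13, 19, ∞}.
(a,b)_5: α=-1, u≡2; β=-2, v≡4 (mod 5); (2|5)=-1, (4|5)=+1; sign (−1)^0·-1^-2·+1^-1 = +1.
(a,b)_7: α=0, u≡6; β=-2, v≡2 (mod 7); (6|7)=-1, (2|7)=+1; sign (−1)^0·-1^-2·+1^0 = +1.
(a,b)_2: α=19, β=17; u≡5, v≡3 (mod 8); ε(u)ε(v)=0·1, αω(v)=19·1, βω(u)=17·1; sum ≡ 0  ⇒  +1.
(a,b)_∞: sgn(10)=+, sgn(-26)=−, so +1.
(a,b)_19: α=0, u≡10; β=2, v≡10 (mod 19); (10|19)=-1, (10|19)=-1; sign (−1)^0·-1^2·-1^0 = +1.
(a,b)_3: α=4, u≡1; β=8, v≡1 (mod 3); (1|3)=+1, (1|3)=+1; sign (−1)^0·+1^8·+1^4 = +1.
(a,b)_13: α=2, u≡10; β=3, v≡5 (mod 13); (10|13)=+1, (5|13)=-1; sign (−1)^0·+1^3·-1^2 = +1.
(a,b)_11: α=-4, u≡6; β=-4, v≡8 (mod 11); (6|11)=-1, (8|11)=-1; sign (−1)^0·-1^-4·-1^-4 = +1.
Ram(a, b) = ∅: the form 10·x² + -26·y² − z² is isotropic over every ℚ_v, so by Hasse–Minkowski it is isotropic over ℚ.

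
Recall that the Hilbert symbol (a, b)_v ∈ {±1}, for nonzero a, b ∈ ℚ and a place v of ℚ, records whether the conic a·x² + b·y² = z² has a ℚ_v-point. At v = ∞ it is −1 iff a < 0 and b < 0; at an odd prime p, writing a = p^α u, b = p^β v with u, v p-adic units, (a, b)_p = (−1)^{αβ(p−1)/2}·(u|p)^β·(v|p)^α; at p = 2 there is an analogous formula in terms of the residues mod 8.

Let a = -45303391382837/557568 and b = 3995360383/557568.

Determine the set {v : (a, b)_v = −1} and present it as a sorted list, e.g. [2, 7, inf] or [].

[7, 17, 29, 31]

(a, b) ≡ (-12586, 169694) mod (ℚ^×)²; places V = {2, 3, 7, 11, 17, 23, 29, 31, ∞}.
(a,b)_31: α=3, u≡9; β=3, v≡19 (mod 31); (9|31)=+1, (19|31)=+1; sign (−1)^1·+1^3·+1^3 = -1.
(a,b)_17: α=2, u≡3; β=1, v≡12 (mod 17); (3|17)=-1, (12|17)=-1; sign (−1)^0·-1^1·-1^2 = -1.
(a,b)_2: α=-9, β=-9; u≡3, v≡7 (mod 8); ε(u)ε(v)=1·1, αω(v)=-9·0, βω(u)=-9·1; sum ≡ 0  ⇒  +1.
(a,b)_29: α=1, u≡9; β=0, v≡18 (mod 29); (9|29)=+1, (18|29)=-1; sign (−1)^0·+1^0·-1^1 = -1.
(a,b)_23: α=2, u≡8; β=1, v≡13 (mod 23); (8|23)=+1, (13|23)=+1; sign (−1)^0·+1^1·+1^2 = +1.
(a,b)_∞: sgn(-12586)=−, sgn(169694)=+, so +1.
(a,b)_3: α=-2, u≡2; β=-2, v≡2 (mod 3); (2|3)=-1, (2|3)=-1; sign (−1)^0·-1^-2·-1^-2 = +1.
(a,b)_11: α=-2, u≡5; β=-2, v≡8 (mod 11); (5|11)=+1, (8|11)=-1; sign (−1)^0·+1^-2·-1^-2 = +1.
(a,b)_7: α=3, u≡2; β=3, v≡2 (mod 7); (2|7)=+1, (2|7)=+1; sign (−1)^1·+1^3·+1^3 = -1.
|Ram(-12586, 169694)| = 4, even; anisotropic at {7, 17, 29, 31}.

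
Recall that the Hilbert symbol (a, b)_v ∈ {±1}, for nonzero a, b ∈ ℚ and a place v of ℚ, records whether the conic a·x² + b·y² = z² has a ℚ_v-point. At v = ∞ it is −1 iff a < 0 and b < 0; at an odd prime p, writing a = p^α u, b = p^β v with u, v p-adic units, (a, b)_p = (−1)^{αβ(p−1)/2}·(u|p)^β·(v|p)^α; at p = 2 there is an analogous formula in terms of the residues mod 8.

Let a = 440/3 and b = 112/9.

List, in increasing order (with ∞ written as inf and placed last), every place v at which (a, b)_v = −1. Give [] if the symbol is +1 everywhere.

(a, b) ≡ (330, 7) mod (ℚ^×)²; places V = {2, 3, 5, 7, 11, ∞}.
(a,b)_5: α=1, u≡1; β=0, v≡3 (mod 5); (1|5)=+1, (3|5)=-1; sign (−1)^0·+1^0·-1^1 = -1.
(a,b)_11: α=1, u≡6; β=0, v≡10 (mod 11); (6|11)=-1, (10|11)=-1; sign (−1)^0·-1^0·-1^1 = -1.
(a,b)_3: α=-1, u≡2; β=-2, v≡1 (mod 3); (2|3)=-1, (1|3)=+1; sign (−1)^0·-1^-2·+1^-1 = +1.
(a,b)_∞: sgn(330)=+, sgn(7)=+, so +1.
(a,b)_7: α=0, u≡2; β=1, v≡1 (mod 7); (2|7)=+1, (1|7)=+1; sign (−1)^0·+1^1·+1^0 = +1.
(a,b)_2: α=3, β=4; u≡5, v≡7 (mod 8); ε(u)ε(v)=0·1, αω(v)=3·0, βω(u)=4·1; sum ≡ 0  ⇒  +1.
Ram(330, 7) = {5, 11}; no ℚ_5-point on the conic.

[5, 11]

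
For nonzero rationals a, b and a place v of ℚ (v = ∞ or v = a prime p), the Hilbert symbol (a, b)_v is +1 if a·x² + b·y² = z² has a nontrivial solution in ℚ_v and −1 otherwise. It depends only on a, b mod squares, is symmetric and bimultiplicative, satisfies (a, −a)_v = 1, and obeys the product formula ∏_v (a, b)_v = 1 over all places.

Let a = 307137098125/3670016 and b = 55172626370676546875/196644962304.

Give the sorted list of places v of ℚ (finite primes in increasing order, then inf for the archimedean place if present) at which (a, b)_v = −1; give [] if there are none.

[2, 3, 7, 23]

(a, b) ≡ (196742, 6279) mod (ℚ^×)²; places V = {2, 3, 5, 7, 11, 13, 17, 23, 47, ∞}.
(a,b)_∞: sgn(196742)=+, sgn(6279)=+, so +1.
(a,b)_17: α=2, u≡13; β=4, v≡3 (mod 17); (13|17)=+1, (3|17)=-1; sign (−1)^0·+1^4·-1^2 = +1.
(a,b)_23: α=1, u≡19; β=3, v≡19 (mod 23); (19|23)=-1, (19|23)=-1; sign (−1)^1·-1^3·-1^1 = -1.
(a,b)_13: α=1, u≡2; β=1, v≡5 (mod 13); (2|13)=-1, (5|13)=-1; sign (−1)^0·-1^1·-1^1 = +1.
(a,b)_3: α=0, u≡2; β=-7, v≡2 (mod 3); (2|3)=-1, (2|3)=-1; sign (−1)^0·-1^-7·-1^0 = -1.
(a,b)_47: α=1, u≡27; β=2, v≡12 (mod 47); (27|47)=+1, (12|47)=+1; sign (−1)^0·+1^2·+1^1 = +1.
(a,b)_5: α=4, u≡2; β=6, v≡1 (mod 5); (2|5)=-1, (1|5)=+1; sign (−1)^0·-1^6·+1^4 = +1.
(a,b)_11: α=2, u≡7; β=2, v≡4 (mod 11); (7|11)=-1, (4|11)=+1; sign (−1)^0·-1^2·+1^2 = +1.
(a,b)_7: α=-1, u≡2; β=-3, v≡1 (mod 7); (2|7)=+1, (1|7)=+1; sign (−1)^1·+1^-3·+1^-1 = -1.
(a,b)_2: α=-19, β=-18; u≡3, v≡7 (mod 8); ε(u)ε(v)=1·1, αω(v)=-19·0, βω(u)=-18·1; sum ≡ 1  ⇒  -1.
(196742, 6279 / ℚ) ramifies at {2, 3, 7, 23}: a division algebra.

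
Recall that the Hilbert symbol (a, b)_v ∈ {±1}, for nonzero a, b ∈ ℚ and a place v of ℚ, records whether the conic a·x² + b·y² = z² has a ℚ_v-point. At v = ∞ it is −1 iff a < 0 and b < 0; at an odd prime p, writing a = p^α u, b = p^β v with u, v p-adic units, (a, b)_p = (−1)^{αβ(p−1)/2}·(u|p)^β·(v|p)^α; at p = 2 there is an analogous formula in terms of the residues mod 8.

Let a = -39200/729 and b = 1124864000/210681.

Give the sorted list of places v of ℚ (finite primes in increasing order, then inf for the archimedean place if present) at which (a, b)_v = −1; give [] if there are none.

[5, 13]

(a, b) ≡ (-2, 65) mod (ℚ^×)²; places V = {2, 3, 5, 7, 13, 17, ∞}.
(a,b)_17: α=0, u≡16; β=-2, v≡12 (mod 17); (16|17)=+1, (12|17)=-1; sign (−1)^0·+1^-2·-1^0 = +1.
(a,b)_13: α=0, u≡8; β=3, v≡7 (mod 13); (8|13)=-1, (7|13)=-1; sign (−1)^0·-1^3·-1^0 = -1.
(a,b)_7: α=2, u≡5; β=0, v≡4 (mod 7); (5|7)=-1, (4|7)=+1; sign (−1)^0·-1^0·+1^2 = +1.
(a,b)_∞: sgn(-2)=−, sgn(65)=+, so +1.
(a,b)_3: α=-6, u≡1; β=-6, v≡2 (mod 3); (1|3)=+1, (2|3)=-1; sign (−1)^0·+1^-6·-1^-6 = +1.
(a,b)_2: α=5, β=12; u≡7, v≡1 (mod 8); ε(u)ε(v)=1·0, αω(v)=5·0, βω(u)=12·0; sum ≡ 0  ⇒  +1.
(a,b)_5: α=2, u≡3; β=3, v≡2 (mod 5); (3|5)=-1, (2|5)=-1; sign (−1)^0·-1^3·-1^2 = -1.
(-2, 65 / ℚ) ramifies at {5, 13}: a division algebra.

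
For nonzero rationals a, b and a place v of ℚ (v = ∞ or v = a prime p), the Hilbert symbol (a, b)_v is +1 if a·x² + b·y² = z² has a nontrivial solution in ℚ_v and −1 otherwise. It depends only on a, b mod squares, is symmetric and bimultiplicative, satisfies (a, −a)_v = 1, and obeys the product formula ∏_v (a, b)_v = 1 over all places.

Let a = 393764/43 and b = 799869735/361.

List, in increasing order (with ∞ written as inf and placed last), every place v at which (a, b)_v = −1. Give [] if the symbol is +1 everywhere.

(a, b) ≡ (1763, 1097215) mod (ℚ^×)²; places V = {2, 3, 5, 7, 19, 23, 29, 41, 43, 47, ∞}.
(a,b)_47: α=0, u≡24; β=1, v≡13 (mod 47); (24|47)=+1, (13|47)=-1; sign (−1)^0·+1^1·-1^0 = +1.
(a,b)_2: α=2, β=0; u≡3, v≡7 (mod 8); ε(u)ε(v)=1·1, αω(v)=2·0, βω(u)=0·1; sum ≡ 1  ⇒  -1.
(a,b)_23: α=0, u≡14; β=1, v≡3 (mod 23); (14|23)=-1, (3|23)=+1; sign (−1)^0·-1^1·+1^0 = -1.
(a,b)_41: α=1, u≡5; β=0, v≡26 (mod 41); (5|41)=+1, (26|41)=-1; sign (−1)^0·+1^0·-1^1 = -1.
(a,b)_7: α=4, u≡3; β=1, v≡2 (mod 7); (3|7)=-1, (2|7)=+1; sign (−1)^0·-1^1·+1^4 = -1.
(a,b)_5: α=0, u≡3; β=1, v≡2 (mod 5); (3|5)=-1, (2|5)=-1; sign (−1)^0·-1^1·-1^0 = -1.
(a,b)_∞: sgn(1763)=+, sgn(1097215)=+, so +1.
(a,b)_29: α=0, u≡25; β=1, v≡17 (mod 29); (25|29)=+1, (17|29)=-1; sign (−1)^0·+1^1·-1^0 = +1.
(a,b)_19: α=0, u≡13; β=-2, v≡2 (mod 19); (13|19)=-1, (2|19)=-1; sign (−1)^0·-1^-2·-1^0 = +1.
(a,b)_43: α=-1, u≡13; β=0, v≡12 (mod 43); (13|43)=+1, (12|43)=-1; sign (−1)^0·+1^0·-1^-1 = -1.
(a,b)_3: α=0, u≡2; β=6, v≡1 (mod 3); (2|3)=-1, (1|3)=+1; sign (−1)^0·-1^6·+1^0 = +1.
Ram(1763, 1097215) = {2, 5, 7, 23, 41, 43}; no ℚ_2-point on the conic.

[2, 5, 7, 23, 41, 43]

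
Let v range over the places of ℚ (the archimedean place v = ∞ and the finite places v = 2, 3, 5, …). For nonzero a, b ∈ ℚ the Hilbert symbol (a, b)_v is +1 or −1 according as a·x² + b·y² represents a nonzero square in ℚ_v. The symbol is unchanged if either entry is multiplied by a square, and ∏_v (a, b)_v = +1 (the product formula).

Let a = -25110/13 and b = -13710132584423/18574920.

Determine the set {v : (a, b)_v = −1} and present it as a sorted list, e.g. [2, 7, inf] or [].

Mod squares: a ≡ -4030, b ≡ -68510. Check v ∈ {∞, 2, 3, 5, 7, 11, 13, 17, 31, 43}.
v=17: a=17^0·(≡13), b=17^1·(≡13) mod 17; (13|17)=+1, (13|17)=+1; (−1)^{0·1·8}·(+1)^1·(+1)^0 = +1.
v=11: a=11^0·(≡7), b=11^4·(≡4) mod 11; (7|11)=-1, (4|11)=+1; (−1)^{0·4·5}·(-1)^4·(+1)^0 = +1.
v=2: v_2(a)=1, v_2(b)=-3; units ≡ 1, 1 (mod 8); ε·ε+αω+βω = 0·0+1·0+-3·0 ≡ 0  ⇒  (a,b)_2 = +1.
v=∞: -4030 < 0 and -68510 < 0  ⇒  (a,b)_∞ = -1.
v=13: a=13^-1·(≡6), b=13^-1·(≡5) mod 13; (6|13)=-1, (5|13)=-1; (−1)^{-1·-1·6}·(-1)^-1·(-1)^-1 = +1.
v=5: a=5^1·(≡1), b=5^-1·(≡3) mod 5; (1|5)=+1, (3|5)=-1; (−1)^{1·-1·2}·(+1)^-1·(-1)^1 = -1.
v=43: a=43^0·(≡20), b=43^2·(≡5) mod 43; (20|43)=-1, (5|43)=-1; (−1)^{0·2·21}·(-1)^2·(-1)^0 = +1.
v=31: a=31^1·(≡14), b=31^3·(≡22) mod 31; (14|31)=+1, (22|31)=-1; (−1)^{1·3·15}·(+1)^3·(-1)^1 = +1.
v=3: a=3^4·(≡2), b=3^-6·(≡1) mod 3; (2|3)=-1, (1|3)=+1; (−1)^{4·-6·1}·(-1)^-6·(+1)^4 = +1.
v=7: a=7^0·(≡1), b=7^-2·(≡6) mod 7; (1|7)=+1, (6|7)=-1; (−1)^{0·-2·3}·(+1)^-2·(-1)^0 = +1.
|Ram(-4030, -68510)| = 2, even; anisotropic at {5, ∞}.

[5, inf]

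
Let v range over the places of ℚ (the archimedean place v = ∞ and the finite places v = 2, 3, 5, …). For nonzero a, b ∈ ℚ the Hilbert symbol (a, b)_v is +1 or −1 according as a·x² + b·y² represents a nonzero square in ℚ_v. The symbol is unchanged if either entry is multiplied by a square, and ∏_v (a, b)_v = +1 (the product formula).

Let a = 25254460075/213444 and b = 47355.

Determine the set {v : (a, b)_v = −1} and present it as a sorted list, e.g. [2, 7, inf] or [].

(a, b) ≡ (20683, 47355) mod (ℚ^×)²; places V = {2, 3, 5, 7, 11, 13, 17, 37, 41, 43, ∞}.
(a,b)_5: α=2, u≡2; β=1, v≡1 (mod 5); (2|5)=-1, (1|5)=+1; sign (−1)^0·-1^1·+1^2 = -1.
(a,b)_17: α=2, u≡11; β=0, v≡10 (mod 17); (11|17)=-1, (10|17)=-1; sign (−1)^0·-1^0·-1^2 = +1.
(a,b)_7: α=-2, u≡6; β=1, v≡3 (mod 7); (6|7)=-1, (3|7)=-1; sign (−1)^0·-1^1·-1^-2 = -1.
(a,b)_11: α=-2, u≡5; β=1, v≡4 (mod 11); (5|11)=+1, (4|11)=+1; sign (−1)^0·+1^1·+1^-2 = +1.
(a,b)_13: α=3, u≡5; β=0, v≡9 (mod 13); (5|13)=-1, (9|13)=+1; sign (−1)^0·-1^0·+1^3 = +1.
(a,b)_∞: sgn(20683)=+, sgn(47355)=+, so +1.
(a,b)_2: α=-2, β=0; u≡3, v≡3 (mod 8); ε(u)ε(v)=1·1, αω(v)=-2·1, βω(u)=0·1; sum ≡ 1  ⇒  -1.
(a,b)_43: α=1, u≡3; β=0, v≡12 (mod 43); (3|43)=-1, (12|43)=-1; sign (−1)^0·-1^0·-1^1 = -1.
(a,b)_3: α=-2, u≡1; β=1, v≡2 (mod 3); (1|3)=+1, (2|3)=-1; sign (−1)^0·+1^1·-1^-2 = +1.
(a,b)_41: α=0, u≡3; β=1, v≡7 (mod 41); (3|41)=-1, (7|41)=-1; sign (−1)^0·-1^1·-1^0 = -1.
(a,b)_37: α=1, u≡30; β=0, v≡32 (mod 37); (30|37)=+1, (32|37)=-1; sign (−1)^0·+1^0·-1^1 = -1.
(20683, 47355 / ℚ) ramifies at {2, 5, 7, 37, 41, 43}: a division algebra.

[2, 5, 7, 37, 41, 43]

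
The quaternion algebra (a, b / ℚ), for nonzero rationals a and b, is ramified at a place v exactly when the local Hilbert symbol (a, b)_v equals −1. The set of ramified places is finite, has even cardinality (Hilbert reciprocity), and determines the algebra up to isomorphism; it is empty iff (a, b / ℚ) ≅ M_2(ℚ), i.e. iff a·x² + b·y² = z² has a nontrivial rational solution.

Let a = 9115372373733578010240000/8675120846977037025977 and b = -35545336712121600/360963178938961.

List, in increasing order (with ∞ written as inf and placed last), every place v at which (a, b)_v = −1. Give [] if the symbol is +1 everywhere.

(a, b) ≡ (17, -301) mod (ℚ^×)²; places V = {2, 3, 5, 7, 13, 17, 19, 29, 41, 43, ∞}.
(a,b)_41: α=-4, u≡34; β=-2, v≡35 (mod 41); (34|41)=-1, (35|41)=-1; sign (−1)^0·-1^-2·-1^-4 = +1.
(a,b)_∞: sgn(17)=+, sgn(-301)=−, so +1.
(a,b)_17: α=-1, u≡1; β=0, v≡5 (mod 17); (1|17)=+1, (5|17)=-1; sign (−1)^0·+1^0·-1^-1 = -1.
(a,b)_43: α=2, u≡16; β=3, v≡23 (mod 43); (16|43)=+1, (23|43)=+1; sign (−1)^0·+1^3·+1^2 = +1.
(a,b)_5: α=4, u≡2; β=2, v≡1 (mod 5); (2|5)=-1, (1|5)=+1; sign (−1)^0·-1^2·+1^4 = +1.
(a,b)_13: α=2, u≡9; β=2, v≡6 (mod 13); (9|13)=+1, (6|13)=-1; sign (−1)^0·+1^2·-1^2 = +1.
(a,b)_7: α=6, u≡5; β=1, v≡5 (mod 7); (5|7)=-1, (5|7)=-1; sign (−1)^0·-1^1·-1^6 = -1.
(a,b)_3: α=18, u≡2; β=10, v≡2 (mod 3); (2|3)=-1, (2|3)=-1; sign (−1)^0·-1^10·-1^18 = +1.
(a,b)_2: α=10, β=8; u≡1, v≡3 (mod 8); ε(u)ε(v)=0·1, αω(v)=10·1, βω(u)=8·0; sum ≡ 0  ⇒  +1.
(a,b)_29: α=-8, u≡8; β=-6, v≡8 (mod 29); (8|29)=-1, (8|29)=-1; sign (−1)^0·-1^-6·-1^-8 = +1.
(a,b)_19: α=-2, u≡9; β=-2, v≡14 (mod 19); (9|19)=+1, (14|19)=-1; sign (−1)^0·+1^-2·-1^-2 = +1.
(17, -301 / ℚ) ramifies at {7, 17}: a division algebra.

[7, 17]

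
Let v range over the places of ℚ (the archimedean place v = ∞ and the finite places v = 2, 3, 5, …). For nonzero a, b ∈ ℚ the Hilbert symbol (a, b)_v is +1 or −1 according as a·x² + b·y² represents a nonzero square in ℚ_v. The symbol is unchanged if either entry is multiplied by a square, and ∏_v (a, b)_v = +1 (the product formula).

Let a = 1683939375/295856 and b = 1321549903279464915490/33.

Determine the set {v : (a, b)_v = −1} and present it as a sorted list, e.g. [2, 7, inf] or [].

Mod squares: a ≡ 365893, b ≡ 2649570. Check v ∈ {∞, 2, 3, 5, 7, 11, 19, 29, 31, 37, 41}.
v=19: a=19^0·(≡14), b=19^2·(≡7) mod 19; (14|19)=-1, (7|19)=+1; (−1)^{0·2·9}·(-1)^2·(+1)^0 = +1.
v=∞: 365893 > 0 and 2649570 > 0  ⇒  (a,b)_∞ = +1.
v=5: a=5^4·(≡3), b=5^1·(≡1) mod 5; (3|5)=-1, (1|5)=+1; (−1)^{4·1·2}·(-1)^1·(+1)^4 = -1.
v=37: a=37^1·(≡34), b=37^3·(≡24) mod 37; (34|37)=+1, (24|37)=-1; (−1)^{1·3·18}·(+1)^3·(-1)^1 = -1.
v=2: v_2(a)=-4, v_2(b)=1; units ≡ 5, 1 (mod 8); ε·ε+αω+βω = 0·0+-4·0+1·1 ≡ 1  ⇒  (a,b)_2 = -1.
v=31: a=31^1·(≡3), b=31^3·(≡24) mod 31; (3|31)=-1, (24|31)=-1; (−1)^{1·3·15}·(-1)^3·(-1)^1 = -1.
v=3: a=3^4·(≡1), b=3^-1·(≡2) mod 3; (1|3)=+1, (2|3)=-1; (−1)^{4·-1·1}·(+1)^-1·(-1)^4 = +1.
v=29: a=29^1·(≡14), b=29^4·(≡8) mod 29; (14|29)=-1, (8|29)=-1; (−1)^{1·4·14}·(-1)^4·(-1)^1 = -1.
v=41: a=41^-2·(≡31), b=41^0·(≡24) mod 41; (31|41)=+1, (24|41)=-1; (−1)^{-2·0·20}·(+1)^0·(-1)^-2 = +1.
v=7: a=7^0·(≡6), b=7^3·(≡6) mod 7; (6|7)=-1, (6|7)=-1; (−1)^{0·3·3}·(-1)^3·(-1)^0 = -1.
v=11: a=11^-1·(≡8), b=11^-1·(≡9) mod 11; (8|11)=-1, (9|11)=+1; (−1)^{-1·-1·5}·(-1)^-1·(+1)^-1 = +1.
Ram(365893, 2649570) = {2, 5, 7, 29, 31, 37}; no ℚ_2-point on the conic.

[2, 5, 7, 29, 31, 37]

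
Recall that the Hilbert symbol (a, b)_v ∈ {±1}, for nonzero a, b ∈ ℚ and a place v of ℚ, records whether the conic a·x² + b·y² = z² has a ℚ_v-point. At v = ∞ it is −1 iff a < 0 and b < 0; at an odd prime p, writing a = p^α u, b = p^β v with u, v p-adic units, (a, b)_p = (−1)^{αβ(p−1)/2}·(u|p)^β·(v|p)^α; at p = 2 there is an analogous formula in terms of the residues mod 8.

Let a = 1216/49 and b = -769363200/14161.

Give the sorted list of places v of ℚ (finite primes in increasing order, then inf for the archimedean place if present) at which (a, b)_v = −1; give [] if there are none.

(a, b) ≡ (19, -37) mod (ℚ^×)²; places V = {2, 3, 5, 7, 17, 19, 37, ∞}.
(a,b)_17: α=0, u≡4; β=-2, v≡7 (mod 17); (4|17)=+1, (7|17)=-1; sign (−1)^0·+1^-2·-1^0 = +1.
(a,b)_37: α=0, u≡15; β=1, v≡34 (mod 37); (15|37)=-1, (34|37)=+1; sign (−1)^0·-1^1·+1^0 = -1.
(a,b)_5: α=0, u≡4; β=2, v≡2 (mod 5); (4|5)=+1, (2|5)=-1; sign (−1)^0·+1^2·-1^0 = +1.
(a,b)_7: α=-2, u≡5; β=-2, v≡5 (mod 7); (5|7)=-1, (5|7)=-1; sign (−1)^0·-1^-2·-1^-2 = +1.
(a,b)_∞: sgn(19)=+, sgn(-37)=−, so +1.
(a,b)_2: α=6, β=8; u≡3, v≡3 (mod 8); ε(u)ε(v)=1·1, αω(v)=6·1, βω(u)=8·1; sum ≡ 1  ⇒  -1.
(a,b)_19: α=1, u≡11; β=2, v≡5 (mod 19); (11|19)=+1, (5|19)=+1; sign (−1)^0·+1^2·+1^1 = +1.
(a,b)_3: α=0, u≡1; β=2, v≡2 (mod 3); (1|3)=+1, (2|3)=-1; sign (−1)^0·+1^2·-1^0 = +1.
(19, -37 / ℚ) ramifies at {2, 37}: a division algebra.

[2, 37]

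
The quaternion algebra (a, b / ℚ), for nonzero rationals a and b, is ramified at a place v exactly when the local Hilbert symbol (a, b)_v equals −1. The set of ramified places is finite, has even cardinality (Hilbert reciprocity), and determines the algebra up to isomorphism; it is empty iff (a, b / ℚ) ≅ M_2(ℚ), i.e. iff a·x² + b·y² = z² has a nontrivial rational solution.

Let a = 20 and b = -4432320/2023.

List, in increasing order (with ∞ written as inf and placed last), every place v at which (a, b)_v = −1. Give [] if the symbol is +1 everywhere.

Mod squares: a ≡ 5, b ≡ -665. Check v ∈ {∞, 2, 3, 5, 7, 17, 19}.
v=2: v_2(a)=2, v_2(b)=6; units ≡ 5, 7 (mod 8); ε·ε+αω+βω = 0·1+2·0+6·1 ≡ 0  ⇒  (a,b)_2 = +1.
v=∞: 5 > 0 and -665 < 0  ⇒  (a,b)_∞ = +1.
v=7: a=7^0·(≡6), b=7^-1·(≡5) mod 7; (6|7)=-1, (5|7)=-1; (−1)^{0·-1·3}·(-1)^-1·(-1)^0 = -1.
v=19: a=19^0·(≡1), b=19^1·(≡15) mod 19; (1|19)=+1, (15|19)=-1; (−1)^{0·1·9}·(+1)^1·(-1)^0 = +1.
v=5: a=5^1·(≡4), b=5^1·(≡2) mod 5; (4|5)=+1, (2|5)=-1; (−1)^{1·1·2}·(+1)^1·(-1)^1 = -1.
v=3: a=3^0·(≡2), b=3^6·(≡1) mod 3; (2|3)=-1, (1|3)=+1; (−1)^{0·6·1}·(-1)^6·(+1)^0 = +1.
v=17: a=17^0·(≡3), b=17^-2·(≡8) mod 17; (3|17)=-1, (8|17)=+1; (−1)^{0·-2·8}·(-1)^-2·(+1)^0 = +1.
|Ram(5, -665)| = 2, even; anisotropic at {5, 7}.

[5, 7]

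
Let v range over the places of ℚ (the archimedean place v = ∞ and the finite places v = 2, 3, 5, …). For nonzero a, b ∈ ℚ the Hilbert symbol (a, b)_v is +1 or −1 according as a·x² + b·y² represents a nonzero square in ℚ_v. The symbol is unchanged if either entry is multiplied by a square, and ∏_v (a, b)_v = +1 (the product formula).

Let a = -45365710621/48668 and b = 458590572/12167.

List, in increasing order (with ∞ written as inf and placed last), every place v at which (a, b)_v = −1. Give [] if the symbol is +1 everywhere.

(a, b) ≡ (-30107, 4301) mod (ℚ^×)²; places V = {2, 3, 7, 11, 17, 23, 29, ∞}.
(a,b)_7: α=3, u≡4; β=0, v≡6 (mod 7); (4|7)=+1, (6|7)=-1; sign (−1)^0·+1^0·-1^3 = -1.
(a,b)_2: α=-2, β=2; u≡5, v≡5 (mod 8); ε(u)ε(v)=0·0, αω(v)=-2·1, βω(u)=2·1; sum ≡ 0  ⇒  +1.
(a,b)_23: α=-3, u≡12; β=-3, v≡12 (mod 23); (12|23)=+1, (12|23)=+1; sign (−1)^1·+1^-3·+1^-3 = -1.
(a,b)_11: α=1, u≡2; β=1, v≡8 (mod 11); (2|11)=-1, (8|11)=-1; sign (−1)^1·-1^1·-1^1 = -1.
(a,b)_∞: sgn(-30107)=−, sgn(4301)=+, so +1.
(a,b)_29: α=4, u≡6; β=2, v≡13 (mod 29); (6|29)=+1, (13|29)=+1; sign (−1)^0·+1^2·+1^4 = +1.
(a,b)_3: α=0, u≡1; β=6, v≡2 (mod 3); (1|3)=+1, (2|3)=-1; sign (−1)^0·+1^6·-1^0 = +1.
(a,b)_17: α=1, u≡7; β=1, v≡15 (mod 17); (7|17)=-1, (15|17)=+1; sign (−1)^0·-1^1·+1^1 = -1.
Ram(-30107, 4301) = {7, 11, 17, 23}; no ℚ_7-point on the conic.

[7, 11, 17, 23]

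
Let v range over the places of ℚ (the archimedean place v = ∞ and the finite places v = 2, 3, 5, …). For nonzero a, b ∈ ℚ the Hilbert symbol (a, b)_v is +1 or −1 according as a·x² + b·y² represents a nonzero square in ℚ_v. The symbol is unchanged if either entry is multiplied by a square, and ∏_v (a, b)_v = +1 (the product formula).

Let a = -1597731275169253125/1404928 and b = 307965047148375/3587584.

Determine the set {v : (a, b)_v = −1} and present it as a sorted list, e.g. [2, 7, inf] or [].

Mod squares: a ≡ -35, b ≡ 4290. Check v ∈ {∞, 2, 3, 5, 7, 11, 13, 23, 31, 41}.
v=7: a=7^-3·(≡1), b=7^-2·(≡5) mod 7; (1|7)=+1, (5|7)=-1; (−1)^{-3·-2·3}·(+1)^-2·(-1)^-3 = -1.
v=11: a=11^2·(≡5), b=11^-1·(≡9) mod 11; (5|11)=+1, (9|11)=+1; (−1)^{2·-1·5}·(+1)^-1·(+1)^2 = +1.
v=5: a=5^5·(≡3), b=5^3·(≡3) mod 5; (3|5)=-1, (3|5)=-1; (−1)^{5·3·2}·(-1)^3·(-1)^5 = +1.
v=23: a=23^2·(≡14), b=23^2·(≡9) mod 23; (14|23)=-1, (9|23)=+1; (−1)^{2·2·11}·(-1)^2·(+1)^2 = +1.
v=3: a=3^2·(≡1), b=3^1·(≡2) mod 3; (1|3)=+1, (2|3)=-1; (−1)^{2·1·1}·(+1)^1·(-1)^2 = +1.
v=2: v_2(a)=-12, v_2(b)=-9; units ≡ 5, 1 (mod 8); ε·ε+αω+βω = 0·0+-12·0+-9·1 ≡ 1  ⇒  (a,b)_2 = -1.
v=31: a=31^6·(≡6), b=31^4·(≡22) mod 31; (6|31)=-1, (22|31)=-1; (−1)^{6·4·15}·(-1)^4·(-1)^6 = +1.
v=41: a=41^0·(≡26), b=41^2·(≡7) mod 41; (26|41)=-1, (7|41)=-1; (−1)^{0·2·20}·(-1)^2·(-1)^0 = +1.
v=∞: -35 < 0 and 4290 > 0  ⇒  (a,b)_∞ = +1.
v=13: a=13^0·(≡12), b=13^-1·(≡8) mod 13; (12|13)=+1, (8|13)=-1; (−1)^{0·-1·6}·(+1)^-1·(-1)^0 = +1.
Ram(-35, 4290) = {2, 7}; no ℚ_2-point on the conic.

[2, 7]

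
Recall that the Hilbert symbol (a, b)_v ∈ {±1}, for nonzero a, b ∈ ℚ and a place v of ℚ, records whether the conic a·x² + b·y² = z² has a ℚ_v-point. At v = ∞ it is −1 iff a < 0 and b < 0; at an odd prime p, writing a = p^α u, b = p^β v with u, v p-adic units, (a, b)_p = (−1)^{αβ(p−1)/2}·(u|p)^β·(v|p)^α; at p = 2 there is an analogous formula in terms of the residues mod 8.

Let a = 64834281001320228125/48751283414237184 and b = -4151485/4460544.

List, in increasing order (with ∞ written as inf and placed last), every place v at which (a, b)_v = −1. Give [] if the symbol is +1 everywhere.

Mod squares: a ≡ 303485, b ≡ -85. Check v ∈ {∞, 2, 3, 5, 7, 11, 13, 17, 23, 29}.
v=17: a=17^8·(≡13), b=17^3·(≡12) mod 17; (13|17)=+1, (12|17)=-1; (−1)^{8·3·8}·(+1)^3·(-1)^8 = +1.
v=∞: 303485 > 0 and -85 < 0  ⇒  (a,b)_∞ = +1.
v=2: v_2(a)=-22, v_2(b)=-12; units ≡ 5, 3 (mod 8); ε·ε+αω+βω = 0·1+-22·1+-12·1 ≡ 0  ⇒  (a,b)_2 = +1.
v=13: a=13^1·(≡1), b=13^2·(≡7) mod 13; (1|13)=+1, (7|13)=-1; (−1)^{1·2·6}·(+1)^2·(-1)^1 = -1.
v=29: a=29^1·(≡1), b=29^0·(≡12) mod 29; (1|29)=+1, (12|29)=-1; (−1)^{1·0·14}·(+1)^0·(-1)^1 = -1.
v=7: a=7^3·(≡4), b=7^0·(≡3) mod 7; (4|7)=+1, (3|7)=-1; (−1)^{3·0·3}·(+1)^0·(-1)^3 = -1.
v=23: a=23^1·(≡18), b=23^0·(≡11) mod 23; (18|23)=+1, (11|23)=-1; (−1)^{1·0·11}·(+1)^0·(-1)^1 = -1.
v=11: a=11^-6·(≡10), b=11^-2·(≡1) mod 11; (10|11)=-1, (1|11)=+1; (−1)^{-6·-2·5}·(-1)^-2·(+1)^-6 = +1.
v=5: a=5^5·(≡2), b=5^1·(≡2) mod 5; (2|5)=-1, (2|5)=-1; (−1)^{5·1·2}·(-1)^1·(-1)^5 = +1.
v=3: a=3^-8·(≡2), b=3^-2·(≡2) mod 3; (2|3)=-1, (2|3)=-1; (−1)^{-8·-2·1}·(-1)^-2·(-1)^-8 = +1.
(303485, -85 / ℚ) ramifies at {7, 13, 23, 29}: a division algebra.

[7, 13, 23, 29]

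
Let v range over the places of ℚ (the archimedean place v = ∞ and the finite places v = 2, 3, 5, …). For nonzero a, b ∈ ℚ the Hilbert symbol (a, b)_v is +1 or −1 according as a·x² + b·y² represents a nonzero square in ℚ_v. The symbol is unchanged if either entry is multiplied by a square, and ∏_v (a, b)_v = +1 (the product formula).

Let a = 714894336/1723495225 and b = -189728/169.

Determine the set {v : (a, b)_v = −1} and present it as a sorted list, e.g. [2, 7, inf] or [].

Mod squares: a ≡ 51, b ≡ -2. Check v ∈ {∞, 2, 3, 5, 7, 11, 13, 17, 19, 23}.
v=2: v_2(a)=10, v_2(b)=5; units ≡ 3, 7 (mod 8); ε·ε+αω+βω = 1·1+10·0+5·1 ≡ 0  ⇒  (a,b)_2 = +1.
v=23: a=23^-2·(≡17), b=23^0·(≡20) mod 23; (17|23)=-1, (20|23)=-1; (−1)^{-2·0·11}·(-1)^0·(-1)^-2 = +1.
v=17: a=17^1·(≡14), b=17^0·(≡8) mod 17; (14|17)=-1, (8|17)=+1; (−1)^{1·0·8}·(-1)^0·(+1)^1 = +1.
v=7: a=7^0·(≡4), b=7^2·(≡6) mod 7; (4|7)=+1, (6|7)=-1; (−1)^{0·2·3}·(+1)^2·(-1)^0 = +1.
v=19: a=19^-4·(≡13), b=19^0·(≡16) mod 19; (13|19)=-1, (16|19)=+1; (−1)^{-4·0·9}·(-1)^0·(+1)^-4 = +1.
v=11: a=11^0·(≡2), b=11^2·(≡4) mod 11; (2|11)=-1, (4|11)=+1; (−1)^{0·2·5}·(-1)^2·(+1)^0 = +1.
v=3: a=3^5·(≡2), b=3^0·(≡1) mod 3; (2|3)=-1, (1|3)=+1; (−1)^{5·0·1}·(-1)^0·(+1)^5 = +1.
v=5: a=5^-2·(≡4), b=5^0·(≡3) mod 5; (4|5)=+1, (3|5)=-1; (−1)^{-2·0·2}·(+1)^0·(-1)^-2 = +1.
v=∞: 51 > 0 and -2 < 0  ⇒  (a,b)_∞ = +1.
v=13: a=13^2·(≡10), b=13^-2·(≡7) mod 13; (10|13)=+1, (7|13)=-1; (−1)^{2·-2·6}·(+1)^-2·(-1)^2 = +1.
Every local symbol is +1, so the conic 51·x² + -2·y² = z² has ℚ_v-points for all v and hence a ℚ-point; (a, b / ℚ) ≅ M_2(ℚ).

[]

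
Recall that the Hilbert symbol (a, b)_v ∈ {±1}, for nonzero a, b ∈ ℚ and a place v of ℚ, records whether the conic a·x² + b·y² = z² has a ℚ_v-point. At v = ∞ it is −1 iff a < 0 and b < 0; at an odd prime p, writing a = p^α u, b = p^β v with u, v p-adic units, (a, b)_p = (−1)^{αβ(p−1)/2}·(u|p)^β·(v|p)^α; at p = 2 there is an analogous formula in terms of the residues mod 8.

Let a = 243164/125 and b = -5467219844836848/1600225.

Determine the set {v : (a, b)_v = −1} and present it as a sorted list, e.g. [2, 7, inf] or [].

(a, b) ≡ (303955, -1887) mod (ℚ^×)²; places V = {2, 3, 5, 7, 11, 17, 23, 31, 37, 53, ∞}.
(a,b)_23: α=0, u≡10; β=-2, v≡7 (mod 23); (10|23)=-1, (7|23)=-1; sign (−1)^0·-1^-2·-1^0 = +1.
(a,b)_5: α=-3, u≡4; β=-2, v≡3 (mod 5); (4|5)=+1, (3|5)=-1; sign (−1)^0·+1^-2·-1^-3 = -1.
(a,b)_∞: sgn(303955)=+, sgn(-1887)=−, so +1.
(a,b)_2: α=2, β=4; u≡3, v≡1 (mod 8); ε(u)ε(v)=1·0, αω(v)=2·0, βω(u)=4·1; sum ≡ 0  ⇒  +1.
(a,b)_7: α=0, u≡2; β=2, v≡3 (mod 7); (2|7)=+1, (3|7)=-1; sign (−1)^0·+1^2·-1^0 = +1.
(a,b)_37: α=1, u≡36; β=3, v≡31 (mod 37); (36|37)=+1, (31|37)=-1; sign (−1)^0·+1^3·-1^1 = -1.
(a,b)_3: α=0, u≡1; β=1, v≡1 (mod 3); (1|3)=+1, (1|3)=+1; sign (−1)^0·+1^1·+1^0 = +1.
(a,b)_17: α=0, u≡5; β=1, v≡9 (mod 17); (5|17)=-1, (9|17)=+1; sign (−1)^0·-1^1·+1^0 = -1.
(a,b)_11: α=0, u≡5; β=-2, v≡4 (mod 11); (5|11)=+1, (4|11)=+1; sign (−1)^0·+1^-2·+1^0 = +1.
(a,b)_31: α=1, u≡1; β=2, v≡2 (mod 31); (1|31)=+1, (2|31)=+1; sign (−1)^0·+1^2·+1^1 = +1.
(a,b)_53: α=1, u≡49; β=2, v≡32 (mod 53); (49|53)=+1, (32|53)=-1; sign (−1)^0·+1^2·-1^1 = -1.
(303955, -1887 / ℚ) ramifies at {5, 17, 37, 53}: a division algebra.

[5, 17, 37, 53]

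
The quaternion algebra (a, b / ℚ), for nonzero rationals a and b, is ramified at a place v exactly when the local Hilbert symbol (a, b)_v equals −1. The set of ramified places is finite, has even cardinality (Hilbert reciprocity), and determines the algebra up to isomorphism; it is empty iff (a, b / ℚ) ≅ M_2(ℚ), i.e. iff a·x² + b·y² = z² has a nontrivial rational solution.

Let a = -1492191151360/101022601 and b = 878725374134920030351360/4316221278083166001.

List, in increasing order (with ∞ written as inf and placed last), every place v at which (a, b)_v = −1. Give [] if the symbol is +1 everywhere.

[2, 7, 13, 17]

Mod squares: a ≡ -85, b ≡ 7735. Check v ∈ {∞, 2, 5, 7, 11, 13, 17, 19, 23, 43}.
v=5: a=5^1·(≡3), b=5^1·(≡2) mod 5; (3|5)=-1, (2|5)=-1; (−1)^{1·1·2}·(-1)^1·(-1)^1 = +1.
v=23: a=23^-4·(≡20), b=23^-6·(≡7) mod 23; (20|23)=-1, (7|23)=-1; (−1)^{-4·-6·11}·(-1)^-6·(-1)^-4 = +1.
v=2: v_2(a)=8, v_2(b)=12; units ≡ 3, 7 (mod 8); ε·ε+αω+βω = 1·1+8·0+12·1 ≡ 1  ⇒  (a,b)_2 = -1.
v=7: a=7^4·(≡3), b=7^7·(≡3) mod 7; (3|7)=-1, (3|7)=-1; (−1)^{4·7·3}·(-1)^7·(-1)^4 = -1.
v=43: a=43^0·(≡38), b=43^-2·(≡25) mod 43; (38|43)=+1, (25|43)=+1; (−1)^{0·-2·21}·(+1)^-2·(+1)^0 = +1.
v=19: a=19^-2·(≡14), b=19^-4·(≡13) mod 19; (14|19)=-1, (13|19)=-1; (−1)^{-2·-4·9}·(-1)^-4·(-1)^-2 = +1.
v=11: a=11^0·(≡4), b=11^-2·(≡6) mod 11; (4|11)=+1, (6|11)=-1; (−1)^{0·-2·5}·(+1)^-2·(-1)^0 = +1.
v=∞: -85 < 0 and 7735 > 0  ⇒  (a,b)_∞ = +1.
v=17: a=17^1·(≡3), b=17^3·(≡8) mod 17; (3|17)=-1, (8|17)=+1; (−1)^{1·3·8}·(-1)^3·(+1)^1 = -1.
v=13: a=13^4·(≡11), b=13^9·(≡12) mod 13; (11|13)=-1, (12|13)=+1; (−1)^{4·9·6}·(-1)^9·(+1)^4 = -1.
Ram(-85, 7735) = {2, 7, 13, 17}; no ℚ_2-point on the conic.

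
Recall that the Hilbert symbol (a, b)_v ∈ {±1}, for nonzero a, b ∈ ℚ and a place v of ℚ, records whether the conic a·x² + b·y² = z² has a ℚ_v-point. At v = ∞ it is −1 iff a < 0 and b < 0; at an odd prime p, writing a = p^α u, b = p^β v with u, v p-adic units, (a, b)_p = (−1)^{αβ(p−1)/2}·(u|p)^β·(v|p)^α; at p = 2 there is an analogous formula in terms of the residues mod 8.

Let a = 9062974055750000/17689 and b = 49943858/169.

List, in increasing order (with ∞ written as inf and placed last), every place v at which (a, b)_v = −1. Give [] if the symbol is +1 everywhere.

(a, b) ≡ (23, 36482) mod (ℚ^×)²; places V = {2, 5, 7, 13, 17, 19, 23, 29, 37, ∞}.
(a,b)_13: α=0, u≡1; β=-2, v≡3 (mod 13); (1|13)=+1, (3|13)=+1; sign (−1)^0·+1^-2·+1^0 = +1.
(a,b)_7: α=-2, u≡2; β=0, v≡6 (mod 7); (2|7)=+1, (6|7)=-1; sign (−1)^0·+1^0·-1^-2 = +1.
(a,b)_17: α=0, u≡3; β=1, v≡15 (mod 17); (3|17)=-1, (15|17)=+1; sign (−1)^0·-1^1·+1^0 = -1.
(a,b)_2: α=4, β=1; u≡7, v≡1 (mod 8); ε(u)ε(v)=1·0, αω(v)=4·0, βω(u)=1·0; sum ≡ 0  ⇒  +1.
(a,b)_∞: sgn(23)=+, sgn(36482)=+, so +1.
(a,b)_5: α=6, u≡2; β=0, v≡2 (mod 5); (2|5)=-1, (2|5)=-1; sign (−1)^0·-1^0·-1^6 = +1.
(a,b)_29: α=2, u≡28; β=1, v≡10 (mod 29); (28|29)=+1, (10|29)=-1; sign (−1)^0·+1^1·-1^2 = +1.
(a,b)_19: α=-2, u≡5; β=0, v≡18 (mod 19); (5|19)=+1, (18|19)=-1; sign (−1)^0·+1^0·-1^-2 = +1.
(a,b)_23: α=1, u≡1; β=0, v≡6 (mod 23); (1|23)=+1, (6|23)=+1; sign (−1)^0·+1^0·+1^1 = +1.
(a,b)_37: α=4, u≡24; β=3, v≡17 (mod 37); (24|37)=-1, (17|37)=-1; sign (−1)^0·-1^3·-1^4 = -1.
Ram(23, 36482) = {17, 37}; no ℚ_17-point on the conic.

[17, 37]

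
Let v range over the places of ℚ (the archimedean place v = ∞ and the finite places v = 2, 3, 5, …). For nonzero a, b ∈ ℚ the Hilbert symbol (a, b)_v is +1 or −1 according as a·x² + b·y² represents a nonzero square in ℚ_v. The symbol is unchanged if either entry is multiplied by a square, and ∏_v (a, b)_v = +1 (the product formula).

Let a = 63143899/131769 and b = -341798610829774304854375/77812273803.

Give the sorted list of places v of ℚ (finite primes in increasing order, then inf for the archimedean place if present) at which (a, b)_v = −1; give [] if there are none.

[2, 13]

Mod squares: a ≡ 91, b ≡ -21. Check v ∈ {∞, 2, 3, 5, 7, 11, 13, 17, 19}.
v=5: a=5^0·(≡1), b=5^4·(≡1) mod 5; (1|5)=+1, (1|5)=+1; (−1)^{0·4·2}·(+1)^4·(+1)^0 = +1.
v=7: a=7^5·(≡5), b=7^7·(≡4) mod 7; (5|7)=-1, (4|7)=+1; (−1)^{5·7·3}·(-1)^7·(+1)^5 = +1.
v=11: a=11^-4·(≡3), b=11^-10·(≡3) mod 11; (3|11)=+1, (3|11)=+1; (−1)^{-4·-10·5}·(+1)^-10·(+1)^-4 = +1.
v=19: a=19^0·(≡10), b=19^6·(≡6) mod 19; (10|19)=-1, (6|19)=+1; (−1)^{0·6·9}·(-1)^6·(+1)^0 = +1.
v=∞: 91 > 0 and -21 < 0  ⇒  (a,b)_∞ = +1.
v=17: a=17^2·(≡12), b=17^4·(≡2) mod 17; (12|17)=-1, (2|17)=+1; (−1)^{2·4·8}·(-1)^4·(+1)^2 = +1.
v=3: a=3^-2·(≡1), b=3^-1·(≡2) mod 3; (1|3)=+1, (2|3)=-1; (−1)^{-2·-1·1}·(+1)^-1·(-1)^-2 = +1.
v=2: v_2(a)=0, v_2(b)=0; units ≡ 3, 3 (mod 8); ε·ε+αω+βω = 1·1+0·1+0·1 ≡ 1  ⇒  (a,b)_2 = -1.
v=13: a=13^1·(≡7), b=13^2·(≡7) mod 13; (7|13)=-1, (7|13)=-1; (−1)^{1·2·6}·(-1)^2·(-1)^1 = -1.
(91, -21 / ℚ) ramifies at {2, 13}: a division algebra.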